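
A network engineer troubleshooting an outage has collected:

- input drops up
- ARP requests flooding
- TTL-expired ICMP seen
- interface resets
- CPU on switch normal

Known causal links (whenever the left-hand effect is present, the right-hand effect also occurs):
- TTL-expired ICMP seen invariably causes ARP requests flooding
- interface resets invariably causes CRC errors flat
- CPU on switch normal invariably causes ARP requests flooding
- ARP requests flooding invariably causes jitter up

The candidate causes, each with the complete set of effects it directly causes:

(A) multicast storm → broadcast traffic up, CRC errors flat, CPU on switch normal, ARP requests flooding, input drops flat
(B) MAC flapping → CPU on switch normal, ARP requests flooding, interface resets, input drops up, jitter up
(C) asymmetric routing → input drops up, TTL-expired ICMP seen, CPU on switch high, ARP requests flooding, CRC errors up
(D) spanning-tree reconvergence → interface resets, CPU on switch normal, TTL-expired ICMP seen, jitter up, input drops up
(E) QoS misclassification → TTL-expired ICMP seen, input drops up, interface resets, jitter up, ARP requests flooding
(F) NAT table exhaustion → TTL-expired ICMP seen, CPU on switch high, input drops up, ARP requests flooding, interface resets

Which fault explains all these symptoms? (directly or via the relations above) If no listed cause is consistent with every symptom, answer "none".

D

Testing each hypothesis:
(A) multicast storm — fails on input drops up, TTL-expired ICMP seen, interface resets (predicts input drops flat, not input drops up)
(B) MAC flapping — input drops up +; ARP requests flooding +; TTL-expired ICMP seen -; interface resets +; CPU on switch normal +
(C) asymmetric routing — input drops up +; ARP requests flooding +; TTL-expired ICMP seen +; interface resets -; CPU on switch normal -
(D) spanning-tree reconvergence — input drops up +; ARP requests flooding + (via CPU on switch normal → ARP requests flooding); TTL-expired ICMP seen +; interface resets +; CPU on switch normal +
(E) QoS misclassification — does not account for CPU on switch normal
(F) NAT table exhaustion — input drops up +; ARP requests flooding +; TTL-expired ICMP seen +; interface resets +; CPU on switch normal -
(D) is the only candidate with no mismatches.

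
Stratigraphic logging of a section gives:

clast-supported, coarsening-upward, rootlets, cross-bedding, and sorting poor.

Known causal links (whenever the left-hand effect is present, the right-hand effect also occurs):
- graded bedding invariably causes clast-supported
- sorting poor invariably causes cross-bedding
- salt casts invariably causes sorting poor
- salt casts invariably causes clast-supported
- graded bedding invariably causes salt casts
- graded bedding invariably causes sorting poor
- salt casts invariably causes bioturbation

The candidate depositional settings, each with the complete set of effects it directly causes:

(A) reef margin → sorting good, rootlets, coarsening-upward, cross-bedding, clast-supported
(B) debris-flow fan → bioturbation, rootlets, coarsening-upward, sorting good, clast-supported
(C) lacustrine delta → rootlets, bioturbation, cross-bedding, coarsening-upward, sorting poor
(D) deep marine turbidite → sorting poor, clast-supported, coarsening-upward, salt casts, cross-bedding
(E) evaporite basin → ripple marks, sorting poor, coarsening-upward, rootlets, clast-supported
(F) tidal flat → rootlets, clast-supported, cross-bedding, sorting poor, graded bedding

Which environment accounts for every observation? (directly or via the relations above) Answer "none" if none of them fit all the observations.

E

Testing each hypothesis:
(A) reef margin — fails on sorting poor (predicts sorting good, not sorting poor)
(B) debris-flow fan — clast-supported match; coarsening-upward match; rootlets match; cross-bedding miss; sorting poor miss
(C) lacustrine delta — does not account for clast-supported
(D) deep marine turbidite — does not account for rootlets
(E) evaporite basin — accounts for every observation (cross-bedding by sorting poor → cross-bedding)
(F) tidal flat — clast-supported match; coarsening-upward miss; rootlets match; cross-bedding match; sorting poor match
Only (E) is consistent with every observation.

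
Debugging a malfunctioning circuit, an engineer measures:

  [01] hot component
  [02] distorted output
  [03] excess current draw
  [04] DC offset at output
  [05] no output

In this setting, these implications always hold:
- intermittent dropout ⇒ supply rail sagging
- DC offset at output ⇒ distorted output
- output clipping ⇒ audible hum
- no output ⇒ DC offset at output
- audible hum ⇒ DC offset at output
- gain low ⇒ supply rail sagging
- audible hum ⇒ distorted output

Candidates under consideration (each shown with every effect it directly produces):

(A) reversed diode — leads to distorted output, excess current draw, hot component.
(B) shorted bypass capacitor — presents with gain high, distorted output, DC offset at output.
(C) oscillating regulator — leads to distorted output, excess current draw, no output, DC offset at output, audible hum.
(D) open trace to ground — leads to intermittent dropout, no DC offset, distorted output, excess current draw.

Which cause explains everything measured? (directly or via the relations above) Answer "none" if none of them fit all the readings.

none

Checking each candidate against the observations:
(A) reversed diode — does not account for DC offset at output, no output
(B) shorted bypass capacitor — hot component miss; distorted output match; excess current draw miss; DC offset at output match; no output miss
(C) oscillating regulator — hot component miss; distorted output match; excess current draw match; DC offset at output match; no output match
(D) open trace to ground — fails on hot component, DC offset at output, no output (predicts no DC offset, not DC offset at output)
None of the listed candidates fits everything.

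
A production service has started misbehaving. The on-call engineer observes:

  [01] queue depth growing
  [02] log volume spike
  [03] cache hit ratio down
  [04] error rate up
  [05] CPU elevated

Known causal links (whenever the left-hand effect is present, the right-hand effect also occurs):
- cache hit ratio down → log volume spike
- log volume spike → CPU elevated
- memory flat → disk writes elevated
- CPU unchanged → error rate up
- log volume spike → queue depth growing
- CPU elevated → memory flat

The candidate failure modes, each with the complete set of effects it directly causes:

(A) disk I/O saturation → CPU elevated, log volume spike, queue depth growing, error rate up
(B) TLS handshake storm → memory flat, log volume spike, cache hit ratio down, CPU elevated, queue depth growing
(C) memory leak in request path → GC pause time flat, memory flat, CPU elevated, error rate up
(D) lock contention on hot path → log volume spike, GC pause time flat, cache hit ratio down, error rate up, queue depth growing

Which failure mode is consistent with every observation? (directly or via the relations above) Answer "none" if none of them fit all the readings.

Testing each hypothesis:
(A) disk I/O saturation — does not account for cache hit ratio down
(B) TLS handshake storm — queue depth growing ✓; log volume spike ✓; cache hit ratio down ✓; error rate up ✗; CPU elevated ✓
(C) memory leak in request path — queue depth growing ✗; log volume spike ✗; cache hit ratio down ✗; error rate up ✓; CPU elevated ✓
(D) lock contention on hot path — queue depth growing ✓; log volume spike ✓; cache hit ratio down ✓; error rate up ✓; CPU elevated ✓ (by log volume spike → CPU elevated)
Only (D) is consistent with every observation.

D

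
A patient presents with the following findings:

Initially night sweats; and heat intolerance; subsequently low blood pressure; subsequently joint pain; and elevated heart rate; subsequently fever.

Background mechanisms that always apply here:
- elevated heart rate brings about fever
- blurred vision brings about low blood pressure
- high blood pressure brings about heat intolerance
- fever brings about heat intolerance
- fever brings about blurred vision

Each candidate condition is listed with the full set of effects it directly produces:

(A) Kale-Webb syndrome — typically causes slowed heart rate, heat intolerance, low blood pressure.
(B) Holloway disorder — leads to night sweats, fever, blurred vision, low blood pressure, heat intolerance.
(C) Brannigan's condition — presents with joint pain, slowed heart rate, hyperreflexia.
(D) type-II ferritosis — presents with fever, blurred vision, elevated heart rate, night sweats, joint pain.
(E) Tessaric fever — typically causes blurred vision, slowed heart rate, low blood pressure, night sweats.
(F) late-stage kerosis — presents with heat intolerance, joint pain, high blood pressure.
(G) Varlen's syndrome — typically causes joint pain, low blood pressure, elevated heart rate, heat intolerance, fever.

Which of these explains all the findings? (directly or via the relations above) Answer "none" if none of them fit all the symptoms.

Testing each hypothesis:
(A) Kale-Webb syndrome — night sweats miss; heat intolerance match; low blood pressure match; joint pain miss; elevated heart rate miss; fever miss
(B) Holloway disorder — night sweats match; heat intolerance match; low blood pressure match; joint pain miss; elevated heart rate miss; fever match
(C) Brannigan's condition — fails on night sweats, heat intolerance, low blood pressure, elevated heart rate, fever (predicts slowed heart rate, not elevated heart rate)
(D) type-II ferritosis — night sweats match; heat intolerance match (via fever → heat intolerance); low blood pressure match (via blurred vision → low blood pressure); joint pain match; elevated heart rate match; fever match
(E) Tessaric fever — night sweats match; heat intolerance miss; low blood pressure match; joint pain miss; elevated heart rate miss; fever miss
(F) late-stage kerosis — fails on night sweats, low blood pressure, elevated heart rate, fever (predicts high blood pressure, not low blood pressure)
(G) Varlen's syndrome — does not account for night sweats
(D) is the only candidate with no mismatches.

D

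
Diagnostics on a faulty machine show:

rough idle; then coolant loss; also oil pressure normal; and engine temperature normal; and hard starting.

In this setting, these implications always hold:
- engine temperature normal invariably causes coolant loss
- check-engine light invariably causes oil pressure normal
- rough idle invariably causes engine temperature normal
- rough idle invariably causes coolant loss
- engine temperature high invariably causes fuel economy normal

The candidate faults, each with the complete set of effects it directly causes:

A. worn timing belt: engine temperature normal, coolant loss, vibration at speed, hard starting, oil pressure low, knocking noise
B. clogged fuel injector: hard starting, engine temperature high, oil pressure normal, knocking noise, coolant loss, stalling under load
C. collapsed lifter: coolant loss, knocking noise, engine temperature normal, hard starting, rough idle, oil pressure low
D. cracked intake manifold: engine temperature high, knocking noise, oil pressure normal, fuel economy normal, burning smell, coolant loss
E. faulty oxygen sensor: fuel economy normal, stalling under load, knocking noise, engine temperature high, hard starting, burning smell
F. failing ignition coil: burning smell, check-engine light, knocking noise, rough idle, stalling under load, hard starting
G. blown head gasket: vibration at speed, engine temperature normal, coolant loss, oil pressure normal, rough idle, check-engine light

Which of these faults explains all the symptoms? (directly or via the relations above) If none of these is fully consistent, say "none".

F

Testing each hypothesis:
(A) worn timing belt — rough idle miss; coolant loss match; oil pressure normal miss; engine temperature normal match; hard starting match
(B) clogged fuel injector — rough idle miss; coolant loss match; oil pressure normal match; engine temperature normal miss; hard starting match
(C) collapsed lifter — rough idle match; coolant loss match; oil pressure normal miss; engine temperature normal match; hard starting match
(D) cracked intake manifold — fails on rough idle, engine temperature normal, hard starting (predicts engine temperature high, not engine temperature normal)
(E) faulty oxygen sensor — rough idle miss; coolant loss miss; oil pressure normal miss; engine temperature normal miss; hard starting match
(F) failing ignition coil — rough idle match; coolant loss match (through rough idle → coolant loss); oil pressure normal match (through check-engine light → oil pressure normal); engine temperature normal match (through rough idle → engine temperature normal); hard starting match
(G) blown head gasket — does not account for hard starting
Only (F) is consistent with every observation.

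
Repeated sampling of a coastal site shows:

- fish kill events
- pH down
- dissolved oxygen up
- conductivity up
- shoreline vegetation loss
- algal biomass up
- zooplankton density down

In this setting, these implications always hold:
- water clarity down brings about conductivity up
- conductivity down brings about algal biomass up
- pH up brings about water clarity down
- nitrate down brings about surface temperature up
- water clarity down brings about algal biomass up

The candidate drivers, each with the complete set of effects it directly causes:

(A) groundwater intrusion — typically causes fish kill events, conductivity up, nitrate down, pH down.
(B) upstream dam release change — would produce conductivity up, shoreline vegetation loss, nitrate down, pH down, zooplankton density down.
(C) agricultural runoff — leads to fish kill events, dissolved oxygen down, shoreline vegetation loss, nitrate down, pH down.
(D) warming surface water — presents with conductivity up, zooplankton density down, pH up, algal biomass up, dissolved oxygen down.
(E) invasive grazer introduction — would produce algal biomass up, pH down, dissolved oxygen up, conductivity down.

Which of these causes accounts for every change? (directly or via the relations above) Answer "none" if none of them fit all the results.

none

Checking each candidate against the observations:
(A) groundwater intrusion — does not account for dissolved oxygen up, shoreline vegetation loss, algal biomass up, zooplankton density down
(B) upstream dam release change — fish kill events ✗; pH down ✓; dissolved oxygen up ✗; conductivity up ✓; shoreline vegetation loss ✓; algal biomass up ✗; zooplankton density down ✓
(C) agricultural runoff — fails on dissolved oxygen up, conductivity up, algal biomass up, zooplankton density down (predicts dissolved oxygen down, not dissolved oxygen up)
(D) warming surface water — fish kill events ✗; pH down ✗; dissolved oxygen up ✗; conductivity up ✓; shoreline vegetation loss ✗; algal biomass up ✓; zooplankton density down ✓
(E) invasive grazer introduction — fails on fish kill events, conductivity up, shoreline vegetation loss, zooplankton density down (predicts conductivity down, not conductivity up)
No candidate is consistent with all observations.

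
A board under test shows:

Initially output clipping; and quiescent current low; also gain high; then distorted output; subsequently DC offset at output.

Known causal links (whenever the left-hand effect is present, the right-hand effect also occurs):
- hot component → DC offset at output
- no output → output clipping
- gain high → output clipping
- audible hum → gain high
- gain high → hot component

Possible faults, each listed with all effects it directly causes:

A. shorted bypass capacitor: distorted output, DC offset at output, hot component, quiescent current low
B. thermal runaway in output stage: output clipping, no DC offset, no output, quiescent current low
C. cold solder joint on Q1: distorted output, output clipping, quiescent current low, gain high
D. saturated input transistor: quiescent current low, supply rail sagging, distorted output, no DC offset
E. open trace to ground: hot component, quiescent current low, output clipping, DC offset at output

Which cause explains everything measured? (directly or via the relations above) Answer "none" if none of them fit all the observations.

C

Testing each hypothesis:
(A) shorted bypass capacitor — output clipping -; quiescent current low +; gain high -; distorted output +; DC offset at output +
(B) thermal runaway in output stage — fails on gain high, distorted output, DC offset at output (predicts no DC offset, not DC offset at output)
(C) cold solder joint on Q1 — accounts for every observation (DC offset at output by gain high → hot component → DC offset at output)
(D) saturated input transistor — output clipping -; quiescent current low +; gain high -; distorted output +; DC offset at output -
(E) open trace to ground — output clipping +; quiescent current low +; gain high -; distorted output -; DC offset at output +
(C) alone accounts for all the evidence.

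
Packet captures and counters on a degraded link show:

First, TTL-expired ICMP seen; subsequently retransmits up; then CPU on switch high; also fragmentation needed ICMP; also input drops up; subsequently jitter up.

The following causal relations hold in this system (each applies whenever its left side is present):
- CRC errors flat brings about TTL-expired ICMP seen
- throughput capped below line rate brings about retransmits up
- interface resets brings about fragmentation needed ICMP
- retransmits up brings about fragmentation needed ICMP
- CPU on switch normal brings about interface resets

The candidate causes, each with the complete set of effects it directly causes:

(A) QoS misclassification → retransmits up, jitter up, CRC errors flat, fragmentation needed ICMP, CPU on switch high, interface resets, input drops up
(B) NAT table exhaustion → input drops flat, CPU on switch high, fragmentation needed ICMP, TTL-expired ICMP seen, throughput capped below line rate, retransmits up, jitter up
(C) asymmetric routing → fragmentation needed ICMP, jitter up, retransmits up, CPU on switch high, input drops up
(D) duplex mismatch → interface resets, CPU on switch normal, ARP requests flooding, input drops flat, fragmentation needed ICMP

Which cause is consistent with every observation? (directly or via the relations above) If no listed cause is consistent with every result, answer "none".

A

Testing each hypothesis:
(A) QoS misclassification — TTL-expired ICMP seen ✓ (via CRC errors flat → TTL-expired ICMP seen); retransmits up ✓; CPU on switch high ✓; fragmentation needed ICMP ✓; input drops up ✓; jitter up ✓
(B) NAT table exhaustion — fails on input drops up (predicts input drops flat, not input drops up)
(C) asymmetric routing — does not account for TTL-expired ICMP seen
(D) duplex mismatch — fails on TTL-expired ICMP seen, retransmits up, CPU on switch high, input drops up, jitter up (predicts CPU on switch normal, not CPU on switch high; predicts input drops flat, not input drops up)
(A) is the only candidate with no mismatches.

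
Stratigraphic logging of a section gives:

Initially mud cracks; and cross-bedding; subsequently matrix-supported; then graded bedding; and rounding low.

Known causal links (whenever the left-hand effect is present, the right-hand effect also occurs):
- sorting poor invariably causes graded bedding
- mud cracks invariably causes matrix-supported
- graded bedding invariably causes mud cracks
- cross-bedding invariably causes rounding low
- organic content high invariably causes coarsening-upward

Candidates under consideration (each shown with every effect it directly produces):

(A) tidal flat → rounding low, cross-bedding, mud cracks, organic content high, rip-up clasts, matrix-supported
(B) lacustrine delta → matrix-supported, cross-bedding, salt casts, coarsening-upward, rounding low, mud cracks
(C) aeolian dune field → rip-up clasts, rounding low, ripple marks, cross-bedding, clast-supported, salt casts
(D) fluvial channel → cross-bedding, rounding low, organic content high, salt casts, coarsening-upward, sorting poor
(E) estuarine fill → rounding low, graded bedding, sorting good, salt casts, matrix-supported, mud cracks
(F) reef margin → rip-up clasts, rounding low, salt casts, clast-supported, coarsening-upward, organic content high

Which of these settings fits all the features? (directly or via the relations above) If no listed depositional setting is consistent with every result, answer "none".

For each candidate, compare predicted effects to what was observed:
(A) tidal flat — does not account for graded bedding
(B) lacustrine delta — mud cracks yes; cross-bedding yes; matrix-supported yes; graded bedding NO; rounding low yes
(C) aeolian dune field — fails on mud cracks, matrix-supported, graded bedding (predicts clast-supported, not matrix-supported)
(D) fluvial channel — mud cracks yes (by sorting poor → graded bedding → mud cracks); cross-bedding yes; matrix-supported yes (by sorting poor → graded bedding → mud cracks → matrix-supported); graded bedding yes (by sorting poor → graded bedding); rounding low yes
(E) estuarine fill — mud cracks yes; cross-bedding NO; matrix-supported yes; graded bedding yes; rounding low yes
(F) reef margin — fails on mud cracks, cross-bedding, matrix-supported, graded bedding (predicts clast-supported, not matrix-supported)
Only (D) is consistent with every observation.

D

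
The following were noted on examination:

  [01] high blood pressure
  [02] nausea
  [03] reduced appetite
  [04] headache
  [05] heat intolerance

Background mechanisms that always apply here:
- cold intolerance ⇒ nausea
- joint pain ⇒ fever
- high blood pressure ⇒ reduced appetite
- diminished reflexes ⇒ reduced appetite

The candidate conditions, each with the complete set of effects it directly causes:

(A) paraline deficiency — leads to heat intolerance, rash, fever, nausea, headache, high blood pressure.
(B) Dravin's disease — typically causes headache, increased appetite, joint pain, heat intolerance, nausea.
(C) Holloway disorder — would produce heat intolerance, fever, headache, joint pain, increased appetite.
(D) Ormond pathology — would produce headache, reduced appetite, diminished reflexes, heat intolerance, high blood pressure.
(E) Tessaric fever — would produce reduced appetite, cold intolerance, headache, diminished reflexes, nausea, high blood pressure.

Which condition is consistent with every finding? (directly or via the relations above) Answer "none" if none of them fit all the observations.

A

Checking each candidate against the observations:
(A) paraline deficiency — high blood pressure ✓; nausea ✓; reduced appetite ✓ (by high blood pressure → reduced appetite); headache ✓; heat intolerance ✓
(B) Dravin's disease — high blood pressure ✗; nausea ✓; reduced appetite ✗; headache ✓; heat intolerance ✓
(C) Holloway disorder — fails on high blood pressure, nausea, reduced appetite (predicts increased appetite, not reduced appetite)
(D) Ormond pathology — does not account for nausea
(E) Tessaric fever — fails on heat intolerance (predicts cold intolerance, not heat intolerance)
(A) alone accounts for all the evidence.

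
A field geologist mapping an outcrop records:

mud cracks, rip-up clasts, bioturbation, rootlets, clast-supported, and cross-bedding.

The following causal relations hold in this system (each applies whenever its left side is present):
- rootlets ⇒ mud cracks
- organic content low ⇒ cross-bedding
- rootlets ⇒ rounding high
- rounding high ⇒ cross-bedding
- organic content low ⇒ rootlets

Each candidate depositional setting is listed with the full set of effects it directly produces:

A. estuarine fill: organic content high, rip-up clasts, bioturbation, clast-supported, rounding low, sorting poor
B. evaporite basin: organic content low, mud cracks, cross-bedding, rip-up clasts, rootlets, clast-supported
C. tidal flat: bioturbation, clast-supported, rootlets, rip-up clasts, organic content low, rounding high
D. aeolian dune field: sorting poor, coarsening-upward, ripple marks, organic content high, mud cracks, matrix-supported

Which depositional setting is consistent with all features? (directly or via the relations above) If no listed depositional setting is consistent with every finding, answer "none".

C

Checking each candidate against the observations:
(A) estuarine fill — mud cracks -; rip-up clasts +; bioturbation +; rootlets -; clast-supported +; cross-bedding -
(B) evaporite basin — mud cracks +; rip-up clasts +; bioturbation -; rootlets +; clast-supported +; cross-bedding +
(C) tidal flat — accounts for every observation (mud cracks through rootlets → mud cracks)
(D) aeolian dune field — mud cracks +; rip-up clasts -; bioturbation -; rootlets -; clast-supported -; cross-bedding -
Only (C) is consistent with every observation.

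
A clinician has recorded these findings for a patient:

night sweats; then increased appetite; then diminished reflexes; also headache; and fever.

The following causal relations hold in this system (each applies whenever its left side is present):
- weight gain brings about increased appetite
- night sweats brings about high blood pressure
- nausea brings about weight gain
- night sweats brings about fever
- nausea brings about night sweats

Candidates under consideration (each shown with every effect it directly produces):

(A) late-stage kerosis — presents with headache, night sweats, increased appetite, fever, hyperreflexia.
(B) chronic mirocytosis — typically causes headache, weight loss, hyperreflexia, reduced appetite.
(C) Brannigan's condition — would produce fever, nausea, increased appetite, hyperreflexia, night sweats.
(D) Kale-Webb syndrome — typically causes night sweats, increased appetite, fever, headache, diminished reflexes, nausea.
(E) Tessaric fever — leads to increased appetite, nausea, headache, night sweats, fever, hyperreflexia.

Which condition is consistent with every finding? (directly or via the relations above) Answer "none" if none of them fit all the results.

Testing each hypothesis:
(A) late-stage kerosis — night sweats +; increased appetite +; diminished reflexes -; headache +; fever +
(B) chronic mirocytosis — fails on night sweats, increased appetite, diminished reflexes, fever (predicts reduced appetite, not increased appetite; predicts hyperreflexia, not diminished reflexes)
(C) Brannigan's condition — night sweats +; increased appetite +; diminished reflexes -; headache -; fever +
(D) Kale-Webb syndrome — night sweats +; increased appetite +; diminished reflexes +; headache +; fever +
(E) Tessaric fever — fails on diminished reflexes (predicts hyperreflexia, not diminished reflexes)
(D) alone accounts for all the evidence.

D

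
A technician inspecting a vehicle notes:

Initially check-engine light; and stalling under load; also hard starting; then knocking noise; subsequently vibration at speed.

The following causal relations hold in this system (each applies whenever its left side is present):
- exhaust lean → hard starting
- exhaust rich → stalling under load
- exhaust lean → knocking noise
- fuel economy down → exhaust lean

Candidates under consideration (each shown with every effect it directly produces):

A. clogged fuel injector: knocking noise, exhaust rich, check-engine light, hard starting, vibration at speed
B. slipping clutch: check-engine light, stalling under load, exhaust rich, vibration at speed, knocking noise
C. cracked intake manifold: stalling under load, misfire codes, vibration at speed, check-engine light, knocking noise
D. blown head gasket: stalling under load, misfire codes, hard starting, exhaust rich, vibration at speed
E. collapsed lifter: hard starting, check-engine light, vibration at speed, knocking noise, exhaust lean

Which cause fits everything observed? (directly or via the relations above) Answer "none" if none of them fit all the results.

Per-candidate check:
(A) clogged fuel injector — check-engine light ✓; stalling under load ✓ (through exhaust rich → stalling under load); hard starting ✓; knocking noise ✓; vibration at speed ✓
(B) slipping clutch — does not account for hard starting
(C) cracked intake manifold — does not account for hard starting
(D) blown head gasket — check-engine light ✗; stalling under load ✓; hard starting ✓; knocking noise ✗; vibration at speed ✓
(E) collapsed lifter — check-engine light ✓; stalling under load ✗; hard starting ✓; knocking noise ✓; vibration at speed ✓
(A) alone accounts for all the evidence.

A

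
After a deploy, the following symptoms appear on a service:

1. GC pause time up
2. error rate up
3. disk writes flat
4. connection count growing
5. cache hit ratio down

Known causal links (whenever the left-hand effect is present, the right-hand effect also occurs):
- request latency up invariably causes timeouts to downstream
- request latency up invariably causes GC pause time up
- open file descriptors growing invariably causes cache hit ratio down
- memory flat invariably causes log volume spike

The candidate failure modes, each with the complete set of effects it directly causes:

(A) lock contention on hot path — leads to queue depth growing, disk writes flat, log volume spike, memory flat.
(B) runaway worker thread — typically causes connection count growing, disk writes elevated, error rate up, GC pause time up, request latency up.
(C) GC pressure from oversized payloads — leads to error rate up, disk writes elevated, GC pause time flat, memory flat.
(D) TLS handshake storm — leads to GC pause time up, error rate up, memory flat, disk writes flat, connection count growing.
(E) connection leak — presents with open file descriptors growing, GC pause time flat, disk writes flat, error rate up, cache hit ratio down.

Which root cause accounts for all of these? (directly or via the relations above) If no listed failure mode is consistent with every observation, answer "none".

Per-candidate check:
(A) lock contention on hot path — does not account for GC pause time up, error rate up, connection count growing, cache hit ratio down
(B) runaway worker thread — GC pause time up yes; error rate up yes; disk writes flat NO; connection count growing yes; cache hit ratio down NO
(C) GC pressure from oversized payloads — fails on GC pause time up, disk writes flat, connection count growing, cache hit ratio down (predicts GC pause time flat, not GC pause time up; predicts disk writes elevated, not disk writes flat)
(D) TLS handshake storm — GC pause time up yes; error rate up yes; disk writes flat yes; connection count growing yes; cache hit ratio down NO
(E) connection leak — GC pause time up NO; error rate up yes; disk writes flat yes; connection count growing NO; cache hit ratio down yes
Every candidate fails on at least one observation.

none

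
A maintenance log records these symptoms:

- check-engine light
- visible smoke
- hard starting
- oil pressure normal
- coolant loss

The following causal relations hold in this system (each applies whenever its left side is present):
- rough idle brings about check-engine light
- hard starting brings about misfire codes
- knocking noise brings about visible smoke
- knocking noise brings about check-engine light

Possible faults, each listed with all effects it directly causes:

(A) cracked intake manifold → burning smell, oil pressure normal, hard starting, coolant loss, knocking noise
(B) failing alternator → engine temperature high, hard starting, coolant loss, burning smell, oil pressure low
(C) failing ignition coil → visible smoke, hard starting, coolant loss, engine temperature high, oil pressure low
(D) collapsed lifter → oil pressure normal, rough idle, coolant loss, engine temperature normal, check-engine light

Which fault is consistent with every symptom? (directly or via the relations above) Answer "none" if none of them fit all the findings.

Checking each candidate against the observations:
(A) cracked intake manifold — accounts for every observation (check-engine light by knocking noise → check-engine light)
(B) failing alternator — fails on check-engine light, visible smoke, oil pressure normal (predicts oil pressure low, not oil pressure normal)
(C) failing ignition coil — check-engine light NO; visible smoke yes; hard starting yes; oil pressure normal NO; coolant loss yes
(D) collapsed lifter — check-engine light yes; visible smoke NO; hard starting NO; oil pressure normal yes; coolant loss yes
Only (A) is consistent with every observation.

A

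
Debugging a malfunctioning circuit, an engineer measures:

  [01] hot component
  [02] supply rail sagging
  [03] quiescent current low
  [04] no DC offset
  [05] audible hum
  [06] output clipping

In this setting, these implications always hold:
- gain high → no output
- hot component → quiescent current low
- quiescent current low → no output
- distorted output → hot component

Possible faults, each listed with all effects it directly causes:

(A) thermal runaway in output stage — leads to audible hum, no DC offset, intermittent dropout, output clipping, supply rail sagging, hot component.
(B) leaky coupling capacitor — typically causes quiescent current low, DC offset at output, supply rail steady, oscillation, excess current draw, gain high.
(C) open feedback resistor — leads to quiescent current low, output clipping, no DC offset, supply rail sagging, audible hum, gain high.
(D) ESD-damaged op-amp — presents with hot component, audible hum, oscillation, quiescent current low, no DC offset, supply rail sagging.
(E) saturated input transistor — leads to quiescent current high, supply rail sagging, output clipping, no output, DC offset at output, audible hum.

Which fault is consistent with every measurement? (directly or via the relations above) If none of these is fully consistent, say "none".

A

Testing each hypothesis:
(A) thermal runaway in output stage — hot component yes; supply rail sagging yes; quiescent current low yes (through hot component → quiescent current low); no DC offset yes; audible hum yes; output clipping yes
(B) leaky coupling capacitor — hot component NO; supply rail sagging NO; quiescent current low yes; no DC offset NO; audible hum NO; output clipping NO
(C) open feedback resistor — does not account for hot component
(D) ESD-damaged op-amp — does not account for output clipping
(E) saturated input transistor — fails on hot component, quiescent current low, no DC offset (predicts quiescent current high, not quiescent current low; predicts DC offset at output, not no DC offset)
(A) is the only candidate with no mismatches.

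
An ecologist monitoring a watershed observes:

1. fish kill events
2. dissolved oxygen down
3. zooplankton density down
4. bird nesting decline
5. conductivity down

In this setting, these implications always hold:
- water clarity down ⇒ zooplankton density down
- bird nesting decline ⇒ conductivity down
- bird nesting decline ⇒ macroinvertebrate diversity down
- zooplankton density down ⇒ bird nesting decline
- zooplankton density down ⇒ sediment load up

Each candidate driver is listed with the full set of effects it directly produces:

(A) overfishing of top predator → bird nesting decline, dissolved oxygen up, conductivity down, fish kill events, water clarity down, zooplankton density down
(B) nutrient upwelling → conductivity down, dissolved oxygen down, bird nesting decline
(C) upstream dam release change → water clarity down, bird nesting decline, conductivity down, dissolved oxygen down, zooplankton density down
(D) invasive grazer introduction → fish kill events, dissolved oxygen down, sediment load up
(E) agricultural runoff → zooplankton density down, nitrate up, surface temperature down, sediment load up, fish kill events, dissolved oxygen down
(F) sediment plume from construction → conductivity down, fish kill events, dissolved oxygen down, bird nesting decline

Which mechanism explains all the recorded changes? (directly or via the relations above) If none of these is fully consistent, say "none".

Per-candidate check:
(A) overfishing of top predator — fish kill events +; dissolved oxygen down -; zooplankton density down +; bird nesting decline +; conductivity down +
(B) nutrient upwelling — does not account for fish kill events, zooplankton density down
(C) upstream dam release change — fish kill events -; dissolved oxygen down +; zooplankton density down +; bird nesting decline +; conductivity down +
(D) invasive grazer introduction — fish kill events +; dissolved oxygen down +; zooplankton density down -; bird nesting decline -; conductivity down -
(E) agricultural runoff — fish kill events +; dissolved oxygen down +; zooplankton density down +; bird nesting decline + (through zooplankton density down → bird nesting decline); conductivity down + (through zooplankton density down → bird nesting decline → conductivity down)
(F) sediment plume from construction — fish kill events +; dissolved oxygen down +; zooplankton density down -; bird nesting decline +; conductivity down +
Only (E) is consistent with every observation.

E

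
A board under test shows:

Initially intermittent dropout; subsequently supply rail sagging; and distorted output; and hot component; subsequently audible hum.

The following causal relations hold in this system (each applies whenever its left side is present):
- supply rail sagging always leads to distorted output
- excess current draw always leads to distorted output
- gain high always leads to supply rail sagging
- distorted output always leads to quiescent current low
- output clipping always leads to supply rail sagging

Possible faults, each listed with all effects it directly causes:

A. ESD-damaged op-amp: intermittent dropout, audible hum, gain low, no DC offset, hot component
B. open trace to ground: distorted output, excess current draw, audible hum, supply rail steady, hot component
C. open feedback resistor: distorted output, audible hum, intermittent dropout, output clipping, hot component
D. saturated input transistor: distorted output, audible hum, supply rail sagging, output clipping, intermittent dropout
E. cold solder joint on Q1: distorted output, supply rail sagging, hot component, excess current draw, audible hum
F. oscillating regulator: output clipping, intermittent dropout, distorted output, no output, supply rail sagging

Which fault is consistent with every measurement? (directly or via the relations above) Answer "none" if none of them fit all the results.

C

Per-candidate check:
(A) ESD-damaged op-amp — does not account for supply rail sagging, distorted output
(B) open trace to ground — intermittent dropout ✗; supply rail sagging ✗; distorted output ✓; hot component ✓; audible hum ✓
(C) open feedback resistor — intermittent dropout ✓; supply rail sagging ✓ (by output clipping → supply rail sagging); distorted output ✓; hot component ✓; audible hum ✓
(D) saturated input transistor — intermittent dropout ✓; supply rail sagging ✓; distorted output ✓; hot component ✗; audible hum ✓
(E) cold solder joint on Q1 — intermittent dropout ✗; supply rail sagging ✓; distorted output ✓; hot component ✓; audible hum ✓
(F) oscillating regulator — intermittent dropout ✓; supply rail sagging ✓; distorted output ✓; hot component ✗; audible hum ✗
(C) is the only candidate with no mismatches.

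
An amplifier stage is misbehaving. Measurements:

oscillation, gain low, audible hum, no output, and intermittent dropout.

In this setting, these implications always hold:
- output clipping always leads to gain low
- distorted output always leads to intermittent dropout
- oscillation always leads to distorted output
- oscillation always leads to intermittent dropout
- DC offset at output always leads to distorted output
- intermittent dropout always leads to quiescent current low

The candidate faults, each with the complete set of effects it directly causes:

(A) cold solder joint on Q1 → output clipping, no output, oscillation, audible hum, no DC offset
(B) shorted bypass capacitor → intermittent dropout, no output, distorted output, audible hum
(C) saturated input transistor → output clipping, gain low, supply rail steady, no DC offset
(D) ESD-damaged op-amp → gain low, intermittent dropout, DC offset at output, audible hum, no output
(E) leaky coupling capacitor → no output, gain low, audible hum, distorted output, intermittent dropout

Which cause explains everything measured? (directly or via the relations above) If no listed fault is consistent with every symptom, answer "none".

Testing each hypothesis:
(A) cold solder joint on Q1 — oscillation ✓; gain low ✓ (through output clipping → gain low); audible hum ✓; no output ✓; intermittent dropout ✓ (through oscillation → intermittent dropout)
(B) shorted bypass capacitor — does not account for oscillation, gain low
(C) saturated input transistor — oscillation ✗; gain low ✓; audible hum ✗; no output ✗; intermittent dropout ✗
(D) ESD-damaged op-amp — oscillation ✗; gain low ✓; audible hum ✓; no output ✓; intermittent dropout ✓
(E) leaky coupling capacitor — does not account for oscillation
(A) alone accounts for all the evidence.

A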